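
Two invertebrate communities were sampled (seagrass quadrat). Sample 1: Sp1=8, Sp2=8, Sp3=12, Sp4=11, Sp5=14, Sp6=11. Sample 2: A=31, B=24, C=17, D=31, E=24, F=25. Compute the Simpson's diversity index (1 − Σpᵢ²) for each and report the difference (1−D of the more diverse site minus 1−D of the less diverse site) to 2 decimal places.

Sample 1: N=64, proportions 0.125, 0.125, 0.1875, 0.1719, 0.2188, 0.1719, giving 1−D = 0.8267 (working shown to 4 dp, full precision carried).
Sample 2: N=152, proportions 0.2039, 0.1579, 0.1118, 0.2039, 0.1579, 0.1645, giving 1−D = 0.8274.
Difference = |0.8267 − 0.8274| = 0.0007, i.e. 0.00 to 2 decimal places.

0.00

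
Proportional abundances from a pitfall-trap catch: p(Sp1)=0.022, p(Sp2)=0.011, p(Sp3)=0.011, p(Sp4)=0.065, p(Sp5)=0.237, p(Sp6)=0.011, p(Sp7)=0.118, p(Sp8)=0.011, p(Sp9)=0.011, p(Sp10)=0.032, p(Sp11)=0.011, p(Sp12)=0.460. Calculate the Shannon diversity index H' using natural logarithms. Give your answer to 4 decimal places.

1.6200

Each pᵢ ln pᵢ term (working shown to 6 dp, full precision carried): 0.022×(-3.816713)=-0.083968, 0.011×(-4.509860)=-0.049608, 0.011×(-4.509860)=-0.049608, 0.065×(-2.733368)=-0.177669, 0.237×(-1.439695)=-0.341208, 0.011×(-4.509860)=-0.049608, 0.118×(-2.137071)=-0.252174, 0.011×(-4.509860)=-0.049608, 0.011×(-4.509860)=-0.049608, 0.032×(-3.442019)=-0.110145, 0.011×(-4.509860)=-0.049608, 0.46×(-0.776529)=-0.357203.
Sum = -1.620017, so H' = 1.6200.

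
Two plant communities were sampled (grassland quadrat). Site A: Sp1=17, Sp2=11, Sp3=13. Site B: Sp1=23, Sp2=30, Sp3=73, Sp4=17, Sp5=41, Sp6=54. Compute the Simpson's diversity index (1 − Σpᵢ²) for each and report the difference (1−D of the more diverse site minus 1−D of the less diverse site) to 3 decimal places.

Site A: N=41, proportions 0.414634, 0.268293, 0.317073, giving 1−D = 0.655562 (working shown to 6 dp, full precision carried).
Site B: N=238, proportions 0.096639, 0.12605, 0.306723, 0.071429, 0.172269, 0.226891, giving 1−D = 0.794435.
Difference = |0.655562 − 0.794435| = 0.138873, i.e. 0.139 to 3 decimal places.

0.139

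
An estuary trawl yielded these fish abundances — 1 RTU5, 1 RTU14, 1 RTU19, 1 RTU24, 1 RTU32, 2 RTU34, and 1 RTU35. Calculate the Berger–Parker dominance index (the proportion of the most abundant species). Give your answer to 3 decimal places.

Total N = 1+1+1+1+1+2+1 = 8, so the proportions are 0.125, 0.125, 0.125, 0.125, 0.125, 0.25, 0.125 (working shown to 5 dp, full precision carried).
The largest proportion is 0.25, i.e. d = 0.250 to 3 decimal places.

0.250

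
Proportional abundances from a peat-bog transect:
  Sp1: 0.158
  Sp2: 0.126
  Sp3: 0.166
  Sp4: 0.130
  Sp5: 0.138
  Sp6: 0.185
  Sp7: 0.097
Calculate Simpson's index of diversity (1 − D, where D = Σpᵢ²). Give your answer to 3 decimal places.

0.852

D = 0.158² + 0.126² + 0.166² + 0.13² + 0.138² + 0.185² + 0.097² = 0.02496 + 0.01588 + 0.02756 + 0.01690 + 0.01904 + 0.03422 + 0.00941 = 0.14797 (working shown to 5 dp, full precision carried).
So 1 − D = 0.85203, i.e. 0.852 to 3 decimal places.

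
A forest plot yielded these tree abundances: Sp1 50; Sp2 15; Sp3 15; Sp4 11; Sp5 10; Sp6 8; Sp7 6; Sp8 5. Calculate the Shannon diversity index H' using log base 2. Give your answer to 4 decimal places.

Total N = 50+15+15+11+10+8+6+5 = 120, so the proportions are 0.416667, 0.125, 0.125, 0.091667, 0.083333, 0.066667, 0.05, 0.041667 (working shown to 6 dp, full precision carried).
Each pᵢ log₂ pᵢ term: 0.416667×(-1.263034)=-0.526264, 0.125×(-3.000000)=-0.375000, 0.125×(-3.000000)=-0.375000, 0.091667×(-3.447459)=-0.316017, 0.083333×(-3.584963)=-0.298747, 0.066667×(-3.906891)=-0.260459, 0.05×(-4.321928)=-0.216096, 0.041667×(-4.584963)=-0.191040.
Sum = -2.558624, so H' = 2.5586.

2.5586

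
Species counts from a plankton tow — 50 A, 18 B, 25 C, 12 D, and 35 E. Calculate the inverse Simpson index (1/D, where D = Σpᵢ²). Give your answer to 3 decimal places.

Total N = 50+18+25+12+35 = 140, so the proportions are 0.3571429, 0.1285714, 0.1785714, 0.0857143, 0.25 (working shown to 7 dp, full precision carried).
D = 0.3571429² + 0.1285714² + 0.1785714² + 0.0857143² + 0.25² = 0.1275510 + 0.0165306 + 0.0318878 + 0.0073469 + 0.0625000 = 0.2458163.
So 1/D = 4.06808, i.e. 4.068 to 3 decimal places.

4.068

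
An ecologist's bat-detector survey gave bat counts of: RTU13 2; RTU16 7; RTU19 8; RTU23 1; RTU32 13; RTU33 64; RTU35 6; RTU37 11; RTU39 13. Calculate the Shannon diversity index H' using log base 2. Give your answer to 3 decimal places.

Total N = 2+7+8+1+13+64+6+11+13 = 125, so the proportions are 0.016, 0.056, 0.064, 0.008, 0.104, 0.512, 0.048, 0.088, 0.104 (working shown to 5 dp, full precision carried).
Each pᵢ log₂ pᵢ term: 0.016×(-5.96578)=-0.09545, 0.056×(-4.15843)=-0.23287, 0.064×(-3.96578)=-0.25381, 0.008×(-6.96578)=-0.05573, 0.104×(-3.26534)=-0.33960, 0.512×(-0.96578)=-0.49448, 0.048×(-4.38082)=-0.21028, 0.088×(-3.50635)=-0.30856, 0.104×(-3.26534)=-0.33960.
Sum = -2.33037, so H' = 2.330.

2.330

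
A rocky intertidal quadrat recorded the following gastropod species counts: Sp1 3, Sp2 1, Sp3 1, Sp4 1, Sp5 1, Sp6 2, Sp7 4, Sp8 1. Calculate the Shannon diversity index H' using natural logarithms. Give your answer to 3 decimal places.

1.909

Total N = 3+1+1+1+1+2+4+1 = 14, so the proportions are 0.21429, 0.07143, 0.07143, 0.07143, 0.07143, 0.14286, 0.28571, 0.07143 (working shown to 5 dp, full precision carried).
Each pᵢ ln pᵢ term: 0.21429×(-1.54045)=-0.33010, 0.07143×(-2.63906)=-0.18850, 0.07143×(-2.63906)=-0.18850, 0.07143×(-2.63906)=-0.18850, 0.07143×(-2.63906)=-0.18850, 0.14286×(-1.94591)=-0.27799, 0.28571×(-1.25276)=-0.35793, 0.07143×(-2.63906)=-0.18850.
Sum = -1.90854, so H' = 1.909.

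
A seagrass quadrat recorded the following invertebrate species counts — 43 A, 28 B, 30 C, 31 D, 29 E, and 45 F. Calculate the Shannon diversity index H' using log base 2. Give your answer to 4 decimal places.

2.5567

Total N = 43+28+30+31+29+45 = 206, so the proportions are 0.208738, 0.135922, 0.145631, 0.150485, 0.140777, 0.218447 (working shown to 6 dp, full precision carried).
Each pᵢ log₂ pᵢ term: 0.208738×(-2.260236)=-0.471797, 0.135922×(-2.879146)=-0.391340, 0.145631×(-2.779610)=-0.404798, 0.150485×(-2.732304)=-0.411172, 0.140777×(-2.828520)=-0.398190, 0.218447×(-2.194647)=-0.479413.
Sum = -2.556709, so H' = 2.5567.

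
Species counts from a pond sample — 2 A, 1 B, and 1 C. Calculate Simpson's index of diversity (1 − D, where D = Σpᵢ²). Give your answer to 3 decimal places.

Total N = 2+1+1 = 4, so the proportions are 0.5, 0.25, 0.25 (working shown to 5 dp, full precision carried).
D = 0.5² + 0.25² + 0.25² = 0.25000 + 0.06250 + 0.06250 = 0.37500.
So 1 − D = 0.62500, i.e. 0.625 to 3 decimal places.

0.625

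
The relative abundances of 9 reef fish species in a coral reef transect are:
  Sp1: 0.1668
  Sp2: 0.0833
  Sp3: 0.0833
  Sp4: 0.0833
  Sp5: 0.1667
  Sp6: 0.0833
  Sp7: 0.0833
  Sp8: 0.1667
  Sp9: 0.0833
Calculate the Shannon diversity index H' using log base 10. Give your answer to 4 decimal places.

Each pᵢ log₁₀ pᵢ term (working shown to 6 dp, full precision carried): 0.1668×(-0.777804)=-0.129738, 0.0833×(-1.079355)=-0.089910, 0.0833×(-1.079355)=-0.089910, 0.0833×(-1.079355)=-0.089910, 0.1667×(-0.778064)=-0.129703, 0.0833×(-1.079355)=-0.089910, 0.0833×(-1.079355)=-0.089910, 0.1667×(-0.778064)=-0.129703, 0.0833×(-1.079355)=-0.089910.
Sum = -0.928606, so H' = 0.9286.

0.9286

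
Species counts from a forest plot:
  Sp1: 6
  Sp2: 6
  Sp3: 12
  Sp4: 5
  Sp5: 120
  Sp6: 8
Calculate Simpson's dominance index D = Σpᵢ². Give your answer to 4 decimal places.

Total N = 6+6+12+5+120+8 = 157, so the proportions are 0.038217, 0.038217, 0.076433, 0.031847, 0.764331, 0.050955 (working shown to 6 dp, full precision carried).
D = 0.038217² + 0.038217² + 0.076433² + 0.031847² + 0.764331² + 0.050955² = 0.001461 + 0.001461 + 0.005842 + 0.001014 + 0.584202 + 0.002596 = 0.596576.
To 4 decimal places, D = 0.5966.

0.5966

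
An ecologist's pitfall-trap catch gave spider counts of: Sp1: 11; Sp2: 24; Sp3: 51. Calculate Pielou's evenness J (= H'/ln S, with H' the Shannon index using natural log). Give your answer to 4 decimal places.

Total N = 11+24+51 = 86, so the proportions are 0.127907, 0.27907, 0.593023 (working shown to 6 dp, full precision carried).
H' = −Σ pᵢ ln pᵢ = −((-0.263035) + (-0.356175) + (-0.309867)) = 0.929077.
With S = 3 species, ln S = 1.098612, so J = 0.929077/1.098612 = 0.845682, i.e. 0.8457 to 4 decimal places.

0.8457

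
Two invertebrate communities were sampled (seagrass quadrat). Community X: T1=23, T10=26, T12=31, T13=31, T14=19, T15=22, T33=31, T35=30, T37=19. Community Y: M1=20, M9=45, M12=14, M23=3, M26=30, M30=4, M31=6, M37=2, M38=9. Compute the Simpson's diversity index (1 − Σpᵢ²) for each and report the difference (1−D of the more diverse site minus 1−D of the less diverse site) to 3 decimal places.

Community X: N=232, proportions 0.099138, 0.112069, 0.133621, 0.133621, 0.081897, 0.094828, 0.133621, 0.12931, 0.081897, giving 1−D = 0.884921 (working shown to 6 dp, full precision carried).
Community Y: N=133, proportions 0.150376, 0.338346, 0.105263, 0.022556, 0.225564, 0.030075, 0.045113, 0.015038, 0.067669, giving 1−D = 0.792696.
Difference = |0.884921 − 0.792696| = 0.092225, i.e. 0.092 to 3 decimal places.

0.092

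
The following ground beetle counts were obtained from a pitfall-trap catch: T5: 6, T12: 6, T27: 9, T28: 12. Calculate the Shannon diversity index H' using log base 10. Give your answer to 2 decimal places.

Total N = 6+6+9+12 = 33, so the proportions are 0.1818, 0.1818, 0.2727, 0.3636 (working shown to 4 dp, full precision carried).
Each pᵢ log₁₀ pᵢ term: 0.1818×(-0.7404)=-0.1346, 0.1818×(-0.7404)=-0.1346, 0.2727×(-0.5643)=-0.1539, 0.3636×(-0.4393)=-0.1598.
Sum = -0.5829, so H' = 0.58.

0.58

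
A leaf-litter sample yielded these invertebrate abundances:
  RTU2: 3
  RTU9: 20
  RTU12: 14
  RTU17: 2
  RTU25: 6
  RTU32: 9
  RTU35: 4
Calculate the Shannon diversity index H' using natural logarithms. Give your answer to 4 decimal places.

Total N = 3+20+14+2+6+9+4 = 58, so the proportions are 0.051724, 0.344828, 0.241379, 0.034483, 0.103448, 0.155172, 0.068966 (working shown to 6 dp, full precision carried).
Each pᵢ ln pᵢ term: 0.051724×(-2.961831)=-0.153198, 0.344828×(-1.064711)=-0.367142, 0.241379×(-1.421386)=-0.343093, 0.034483×(-3.367296)=-0.116114, 0.103448×(-2.268684)=-0.234691, 0.155172×(-1.863218)=-0.289120, 0.068966×(-2.674149)=-0.184424.
Sum = -1.687782, so H' = 1.6878.

1.6878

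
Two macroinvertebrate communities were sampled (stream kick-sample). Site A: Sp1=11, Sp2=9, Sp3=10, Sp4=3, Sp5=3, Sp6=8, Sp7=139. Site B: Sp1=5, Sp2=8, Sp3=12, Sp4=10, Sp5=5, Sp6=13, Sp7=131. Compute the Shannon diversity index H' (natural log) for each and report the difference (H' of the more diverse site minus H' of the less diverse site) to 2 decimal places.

0.14

Site A: N=183, proportions 0.0601, 0.0492, 0.0546, 0.0164, 0.0164, 0.0437, 0.7596, giving H' = 0.9565 (working shown to 4 dp, full precision carried).
Site B: N=184, proportions 0.0272, 0.0435, 0.0652, 0.0543, 0.0272, 0.0707, 0.712, giving H' = 1.0977.
Difference = |0.9565 − 1.0977| = 0.1412, i.e. 0.14 to 2 decimal places.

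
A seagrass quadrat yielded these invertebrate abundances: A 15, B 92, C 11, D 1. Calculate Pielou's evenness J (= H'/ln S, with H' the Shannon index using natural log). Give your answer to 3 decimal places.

Total N = 15+92+11+1 = 119, so the proportions are 0.12605, 0.77311, 0.09244, 0.0084 (working shown to 5 dp, full precision carried).
H' = −Σ pᵢ ln pᵢ = −((-0.26106) + (-0.19895) + (-0.22011) + (-0.04016)) = 0.72028.
With S = 4 species, ln S = 1.38629, so J = 0.72028/1.38629 = 0.51957, i.e. 0.520 to 3 decimal places.

0.520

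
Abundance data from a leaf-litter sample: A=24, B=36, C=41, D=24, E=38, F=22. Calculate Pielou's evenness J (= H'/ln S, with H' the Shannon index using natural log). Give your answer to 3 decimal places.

Total N = 24+36+41+24+38+22 = 185, so the proportions are 0.12973, 0.19459, 0.22162, 0.12973, 0.20541, 0.11892 (working shown to 5 dp, full precision carried).
H' = −Σ pᵢ ln pᵢ = −((-0.26495) + (-0.31852) + (-0.33394) + (-0.26495) + (-0.32511) + (-0.25322)) = 1.76068.
With S = 6 species, ln S = 1.79176, so J = 1.76068/1.79176 = 0.98265, i.e. 0.983 to 3 decimal places.

0.983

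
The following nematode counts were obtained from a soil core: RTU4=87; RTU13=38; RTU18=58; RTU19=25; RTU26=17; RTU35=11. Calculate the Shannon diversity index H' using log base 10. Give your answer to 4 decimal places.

0.6849

Total N = 87+38+58+25+17+11 = 236, so the proportions are 0.368644, 0.161017, 0.245763, 0.105932, 0.072034, 0.04661 (working shown to 6 dp, full precision carried).
Each pᵢ log₁₀ pᵢ term: 0.368644×(-0.433393)=-0.159768, 0.161017×(-0.793128)=-0.127707, 0.245763×(-0.609484)=-0.149788, 0.105932×(-0.974972)=-0.103281, 0.072034×(-1.142463)=-0.082296, 0.04661×(-1.331519)=-0.062062.
Sum = -0.684903, so H' = 0.6849.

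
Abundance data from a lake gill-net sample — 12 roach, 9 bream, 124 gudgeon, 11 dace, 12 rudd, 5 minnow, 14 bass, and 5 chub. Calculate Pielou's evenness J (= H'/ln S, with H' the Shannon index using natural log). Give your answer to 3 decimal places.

0.633

Total N = 12+9+124+11+12+5+14+5 = 192, so the proportions are 0.0625, 0.04688, 0.64583, 0.05729, 0.0625, 0.02604, 0.07292, 0.02604 (working shown to 5 dp, full precision carried).
H' = −Σ pᵢ ln pᵢ = −((-0.17329) + (-0.14345) + (-0.28237) + (-0.16383) + (-0.17329) + (-0.09500) + (-0.19093) + (-0.09500)) = 1.31715.
With S = 8 species, ln S = 2.07944, so J = 1.31715/2.07944 = 0.63342, i.e. 0.633 to 3 decimal places.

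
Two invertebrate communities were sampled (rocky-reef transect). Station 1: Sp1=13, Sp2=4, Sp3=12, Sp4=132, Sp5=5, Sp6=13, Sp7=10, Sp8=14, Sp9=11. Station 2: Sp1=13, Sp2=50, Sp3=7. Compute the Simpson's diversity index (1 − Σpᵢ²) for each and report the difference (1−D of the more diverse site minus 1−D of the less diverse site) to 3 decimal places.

Station 1: N=214, proportions 0.060748, 0.018692, 0.056075, 0.616822, 0.023364, 0.060748, 0.046729, 0.065421, 0.051402, giving 1−D = 0.599004 (working shown to 6 dp, full precision carried).
Station 2: N=70, proportions 0.185714, 0.714286, 0.1, giving 1−D = 0.445306.
Difference = |0.599004 − 0.445306| = 0.153698, i.e. 0.154 to 3 decimal places.

0.154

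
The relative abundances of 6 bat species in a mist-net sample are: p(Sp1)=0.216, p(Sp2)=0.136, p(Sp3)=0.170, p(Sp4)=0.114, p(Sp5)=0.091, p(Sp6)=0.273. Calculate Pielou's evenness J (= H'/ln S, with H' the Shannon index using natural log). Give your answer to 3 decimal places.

0.962

H' = −Σ pᵢ ln pᵢ = −((-0.33102) + (-0.27133) + (-0.30123) + (-0.24756) + (-0.21812) + (-0.35443)) = 1.72369 (working shown to 5 dp, full precision carried).
With S = 6 species, ln S = 1.79176, so J = 1.72369/1.79176 = 0.96201, i.e. 0.962 to 3 decimal places.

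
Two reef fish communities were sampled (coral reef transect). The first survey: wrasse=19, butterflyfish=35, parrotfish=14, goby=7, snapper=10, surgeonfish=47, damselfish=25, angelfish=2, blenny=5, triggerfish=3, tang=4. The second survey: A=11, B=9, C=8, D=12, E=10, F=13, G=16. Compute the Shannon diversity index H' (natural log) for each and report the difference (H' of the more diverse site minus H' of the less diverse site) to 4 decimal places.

0.0986

The first survey: N=171, proportions 0.1111111, 0.2046784, 0.0818713, 0.0409357, 0.0584795, 0.2748538, 0.1461988, 0.0116959, 0.0292398, 0.0175439, 0.0233918, giving H' = 2.0207344 (working shown to 7 dp, full precision carried).
The second survey: N=79, proportions 0.1392405, 0.1139241, 0.1012658, 0.1518987, 0.1265823, 0.164557, 0.2025316, giving H' = 1.9221327.
Difference = |2.0207344 − 1.9221327| = 0.0986017, i.e. 0.0986 to 4 decimal places.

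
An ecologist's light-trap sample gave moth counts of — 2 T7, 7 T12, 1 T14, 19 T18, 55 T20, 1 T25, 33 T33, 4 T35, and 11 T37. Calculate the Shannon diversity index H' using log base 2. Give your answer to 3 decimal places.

Total N = 2+7+1+19+55+1+33+4+11 = 133, so the proportions are 0.01504, 0.05263, 0.00752, 0.14286, 0.41353, 0.00752, 0.24812, 0.03008, 0.08271 (working shown to 5 dp, full precision carried).
Each pᵢ log₂ pᵢ term: 0.01504×(-6.05528)=-0.09106, 0.05263×(-4.24793)=-0.22358, 0.00752×(-7.05528)=-0.05305, 0.14286×(-2.80735)=-0.40105, 0.41353×(-1.27392)=-0.52681, 0.00752×(-7.05528)=-0.05305, 0.24812×(-2.01089)=-0.49894, 0.03008×(-5.05528)=-0.15204, 0.08271×(-3.59585)=-0.29740.
Sum = -2.29697, so H' = 2.297.

2.297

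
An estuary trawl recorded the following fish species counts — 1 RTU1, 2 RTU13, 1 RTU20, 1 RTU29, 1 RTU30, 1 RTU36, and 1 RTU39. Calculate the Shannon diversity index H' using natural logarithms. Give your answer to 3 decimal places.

1.906

Total N = 1+2+1+1+1+1+1 = 8, so the proportions are 0.125, 0.25, 0.125, 0.125, 0.125, 0.125, 0.125 (working shown to 5 dp, full precision carried).
Each pᵢ ln pᵢ term: 0.125×(-2.07944)=-0.25993, 0.25×(-1.38629)=-0.34657, 0.125×(-2.07944)=-0.25993, 0.125×(-2.07944)=-0.25993, 0.125×(-2.07944)=-0.25993, 0.125×(-2.07944)=-0.25993, 0.125×(-2.07944)=-0.25993.
Sum = -1.90615, so H' = 1.906.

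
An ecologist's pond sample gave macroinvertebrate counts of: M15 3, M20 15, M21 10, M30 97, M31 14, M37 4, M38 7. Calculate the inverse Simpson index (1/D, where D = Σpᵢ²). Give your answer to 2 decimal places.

Total N = 3+15+10+97+14+4+7 = 150, so the proportions are 0.02, 0.1, 0.06667, 0.64667, 0.09333, 0.02667, 0.04667 (working shown to 5 dp, full precision carried).
D = 0.02² + 0.1² + 0.06667² + 0.64667² + 0.09333² + 0.02667² + 0.04667² = 0.00040 + 0.01000 + 0.00444 + 0.41818 + 0.00871 + 0.00071 + 0.00218 = 0.44462.
So 1/D = 2.2491, i.e. 2.25 to 2 decimal places.

2.25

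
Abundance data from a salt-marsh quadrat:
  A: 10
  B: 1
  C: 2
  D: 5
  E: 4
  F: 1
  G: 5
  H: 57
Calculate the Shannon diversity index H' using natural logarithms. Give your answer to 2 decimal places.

1.19

Total N = 10+1+2+5+4+1+5+57 = 85, so the proportions are 0.1176, 0.0118, 0.0235, 0.0588, 0.0471, 0.0118, 0.0588, 0.6706 (working shown to 4 dp, full precision carried).
Each pᵢ ln pᵢ term: 0.1176×(-2.1401)=-0.2518, 0.0118×(-4.4427)=-0.0523, 0.0235×(-3.7495)=-0.0882, 0.0588×(-2.8332)=-0.1667, 0.0471×(-3.0564)=-0.1438, 0.0118×(-4.4427)=-0.0523, 0.0588×(-2.8332)=-0.1667, 0.6706×(-0.3996)=-0.2680.
Sum = -1.1896, so H' = 1.19.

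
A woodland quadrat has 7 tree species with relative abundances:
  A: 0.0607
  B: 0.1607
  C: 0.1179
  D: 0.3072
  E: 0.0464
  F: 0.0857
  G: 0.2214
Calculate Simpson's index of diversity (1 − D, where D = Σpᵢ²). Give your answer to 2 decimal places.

D = 0.0607² + 0.1607² + 0.1179² + 0.3072² + 0.0464² + 0.0857² + 0.2214² = 0.0037 + 0.0258 + 0.0139 + 0.0944 + 0.0022 + 0.0073 + 0.0490 = 0.1963 (working shown to 4 dp, full precision carried).
So 1 − D = 0.8037, i.e. 0.80 to 2 decimal places.

0.80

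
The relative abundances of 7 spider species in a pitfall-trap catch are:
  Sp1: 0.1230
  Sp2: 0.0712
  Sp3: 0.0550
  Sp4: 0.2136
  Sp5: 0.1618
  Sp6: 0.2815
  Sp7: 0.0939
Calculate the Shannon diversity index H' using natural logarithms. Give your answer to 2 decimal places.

Each pᵢ ln pᵢ term (working shown to 4 dp, full precision carried): 0.123×(-2.0956)=-0.2578, 0.0712×(-2.6423)=-0.1881, 0.055×(-2.9004)=-0.1595, 0.2136×(-1.5437)=-0.3297, 0.1618×(-1.8214)=-0.2947, 0.2815×(-1.2676)=-0.3568, 0.0939×(-2.3655)=-0.2221.
Sum = -1.8088, so H' = 1.81.

1.81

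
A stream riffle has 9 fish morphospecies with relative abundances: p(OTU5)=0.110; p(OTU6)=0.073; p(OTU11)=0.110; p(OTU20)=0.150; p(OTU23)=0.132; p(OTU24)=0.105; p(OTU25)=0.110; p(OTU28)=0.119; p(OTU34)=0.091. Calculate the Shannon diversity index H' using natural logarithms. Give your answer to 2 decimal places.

2.18

Each pᵢ ln pᵢ term (working shown to 4 dp, full precision carried): 0.11×(-2.2073)=-0.2428, 0.073×(-2.6173)=-0.1911, 0.11×(-2.2073)=-0.2428, 0.15×(-1.8971)=-0.2846, 0.132×(-2.0250)=-0.2673, 0.105×(-2.2538)=-0.2366, 0.11×(-2.2073)=-0.2428, 0.119×(-2.1286)=-0.2533, 0.091×(-2.3969)=-0.2181.
Sum = -2.1794, so H' = 2.18.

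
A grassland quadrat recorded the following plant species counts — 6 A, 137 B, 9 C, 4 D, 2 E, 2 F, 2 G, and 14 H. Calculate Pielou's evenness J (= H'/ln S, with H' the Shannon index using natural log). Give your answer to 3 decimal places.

Total N = 6+137+9+4+2+2+2+14 = 176, so the proportions are 0.03409, 0.77841, 0.05114, 0.02273, 0.01136, 0.01136, 0.01136, 0.07955 (working shown to 5 dp, full precision carried).
H' = −Σ pᵢ ln pᵢ = −((-0.11518) + (-0.19499) + (-0.15204) + (-0.08600) + (-0.05088) + (-0.05088) + (-0.05088) + (-0.20136)) = 0.90222.
With S = 8 species, ln S = 2.07944, so J = 0.90222/2.07944 = 0.43388, i.e. 0.434 to 3 decimal places.

0.434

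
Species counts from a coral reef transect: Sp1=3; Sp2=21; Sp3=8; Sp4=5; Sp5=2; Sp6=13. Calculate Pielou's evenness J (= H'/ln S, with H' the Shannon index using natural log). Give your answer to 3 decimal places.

Total N = 3+21+8+5+2+13 = 52, so the proportions are 0.05769, 0.40385, 0.15385, 0.09615, 0.03846, 0.25 (working shown to 5 dp, full precision carried).
H' = −Σ pᵢ ln pᵢ = −((-0.16457) + (-0.36618) + (-0.28797) + (-0.22517) + (-0.12531) + (-0.34657)) = 1.51578.
With S = 6 species, ln S = 1.79176, so J = 1.51578/1.79176 = 0.84597, i.e. 0.846 to 3 decimal places.

0.846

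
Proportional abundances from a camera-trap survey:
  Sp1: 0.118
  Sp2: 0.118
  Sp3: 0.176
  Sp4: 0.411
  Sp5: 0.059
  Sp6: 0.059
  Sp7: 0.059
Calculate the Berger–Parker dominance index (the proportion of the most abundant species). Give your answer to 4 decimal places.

0.4110

The largest proportion is 0.411, i.e. d = 0.4110 to 4 decimal places.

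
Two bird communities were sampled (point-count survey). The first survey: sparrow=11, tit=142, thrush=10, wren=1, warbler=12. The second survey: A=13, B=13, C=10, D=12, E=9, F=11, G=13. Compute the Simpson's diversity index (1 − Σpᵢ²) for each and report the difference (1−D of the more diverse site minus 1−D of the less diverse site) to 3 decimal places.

The first survey: N=176, proportions 0.0625, 0.80682, 0.05682, 0.00568, 0.06818, giving 1−D = 0.33723 (working shown to 5 dp, full precision carried).
The second survey: N=81, proportions 0.16049, 0.16049, 0.12346, 0.14815, 0.11111, 0.1358, 0.16049, giving 1−D = 0.85475.
Difference = |0.33723 − 0.85475| = 0.51752, i.e. 0.518 to 3 decimal places.

0.518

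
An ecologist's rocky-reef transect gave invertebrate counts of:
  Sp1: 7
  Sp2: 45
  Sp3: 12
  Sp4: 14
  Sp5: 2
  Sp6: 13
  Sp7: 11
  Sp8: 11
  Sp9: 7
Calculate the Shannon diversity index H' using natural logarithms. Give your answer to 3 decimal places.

1.912

Total N = 7+45+12+14+2+13+11+11+7 = 122, so the proportions are 0.05738, 0.36885, 0.09836, 0.11475, 0.01639, 0.10656, 0.09016, 0.09016, 0.05738 (working shown to 5 dp, full precision carried).
Each pᵢ ln pᵢ term: 0.05738×(-2.85811)=-0.16399, 0.36885×(-0.99736)=-0.36788, 0.09836×(-2.31911)=-0.22811, 0.11475×(-2.16496)=-0.24844, 0.01639×(-4.11087)=-0.06739, 0.10656×(-2.23907)=-0.23859, 0.09016×(-2.40613)=-0.21695, 0.09016×(-2.40613)=-0.21695, 0.05738×(-2.85811)=-0.16399.
Sum = -1.91228, so H' = 1.912.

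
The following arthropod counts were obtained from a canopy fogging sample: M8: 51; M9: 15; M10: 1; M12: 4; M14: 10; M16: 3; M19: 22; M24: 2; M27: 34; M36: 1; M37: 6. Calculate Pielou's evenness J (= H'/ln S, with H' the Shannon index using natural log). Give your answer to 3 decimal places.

Total N = 51+15+1+4+10+3+22+2+34+1+6 = 149, so the proportions are 0.34228, 0.10067, 0.00671, 0.02685, 0.06711, 0.02013, 0.14765, 0.01342, 0.22819, 0.00671, 0.04027 (working shown to 5 dp, full precision carried).
H' = −Σ pᵢ ln pᵢ = −((-0.36697) + (-0.23113) + (-0.03358) + (-0.09712) + (-0.18130) + (-0.07863) + (-0.28244) + (-0.05786) + (-0.33717) + (-0.03358) + (-0.12935)) = 1.82914.
With S = 11 species, ln S = 2.39790, so J = 1.82914/2.39790 = 0.76281, i.e. 0.763 to 3 decimal places.

0.763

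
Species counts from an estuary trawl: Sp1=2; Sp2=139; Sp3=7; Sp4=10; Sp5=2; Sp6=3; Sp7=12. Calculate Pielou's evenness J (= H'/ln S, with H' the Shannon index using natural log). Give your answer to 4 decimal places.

0.4270

Total N = 2+139+7+10+2+3+12 = 175, so the proportions are 0.011429, 0.794286, 0.04, 0.057143, 0.011429, 0.017143, 0.068571 (working shown to 6 dp, full precision carried).
H' = −Σ pᵢ ln pᵢ = −((-0.051104) + (-0.182934) + (-0.128755) + (-0.163554) + (-0.051104) + (-0.069706) + (-0.183763)) = 0.830921.
With S = 7 species, ln S = 1.945910, so J = 0.830921/1.945910 = 0.427009, i.e. 0.4270 to 4 decimal places.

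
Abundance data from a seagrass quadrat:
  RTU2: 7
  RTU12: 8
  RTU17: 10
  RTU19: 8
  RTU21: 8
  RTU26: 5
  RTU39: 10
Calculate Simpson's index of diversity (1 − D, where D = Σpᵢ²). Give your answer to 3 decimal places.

0.851

Total N = 7+8+10+8+8+5+10 = 56, so the proportions are 0.125, 0.14286, 0.17857, 0.14286, 0.14286, 0.08929, 0.17857 (working shown to 5 dp, full precision carried).
D = 0.125² + 0.14286² + 0.17857² + 0.14286² + 0.14286² + 0.08929² + 0.17857² = 0.01562 + 0.02041 + 0.03189 + 0.02041 + 0.02041 + 0.00797 + 0.03189 = 0.14860.
So 1 − D = 0.85140, i.e. 0.851 to 3 decimal places.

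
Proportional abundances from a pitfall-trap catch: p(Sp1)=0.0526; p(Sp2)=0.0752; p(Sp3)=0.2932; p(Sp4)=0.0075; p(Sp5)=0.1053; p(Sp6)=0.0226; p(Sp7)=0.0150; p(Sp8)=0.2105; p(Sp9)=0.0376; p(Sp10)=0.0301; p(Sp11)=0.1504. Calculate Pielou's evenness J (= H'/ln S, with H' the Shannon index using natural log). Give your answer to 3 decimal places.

0.823

H' = −Σ pᵢ ln pᵢ = −((-0.15491) + (-0.19459) + (-0.35973) + (-0.03670) + (-0.23702) + (-0.08565) + (-0.06300) + (-0.32802) + (-0.12336) + (-0.10545) + (-0.28493)) = 1.97334 (working shown to 5 dp, full precision carried).
With S = 11 species, ln S = 2.39790, so J = 1.97334/2.39790 = 0.82294, i.e. 0.823 to 3 decimal places.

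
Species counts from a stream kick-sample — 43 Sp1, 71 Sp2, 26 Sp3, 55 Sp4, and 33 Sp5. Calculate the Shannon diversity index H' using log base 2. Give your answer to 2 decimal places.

2.23

Total N = 43+71+26+55+33 = 228, so the proportions are 0.1886, 0.3114, 0.114, 0.2412, 0.1447 (working shown to 4 dp, full precision carried).
Each pᵢ log₂ pᵢ term: 0.1886×(-2.4066)=-0.4539, 0.3114×(-1.6831)=-0.5241, 0.114×(-3.1325)=-0.3572, 0.2412×(-2.0515)=-0.4949, 0.1447×(-2.7885)=-0.4036.
Sum = -2.2337, so H' = 2.23.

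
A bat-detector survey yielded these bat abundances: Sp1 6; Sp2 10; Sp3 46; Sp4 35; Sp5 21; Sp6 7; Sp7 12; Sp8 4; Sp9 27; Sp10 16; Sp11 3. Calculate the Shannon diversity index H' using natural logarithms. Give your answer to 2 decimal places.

2.11

Total N = 6+10+46+35+21+7+12+4+27+16+3 = 187, so the proportions are 0.0321, 0.0535, 0.246, 0.1872, 0.1123, 0.0374, 0.0642, 0.0214, 0.1444, 0.0856, 0.016 (working shown to 4 dp, full precision carried).
Each pᵢ ln pᵢ term: 0.0321×(-3.4393)=-0.1104, 0.0535×(-2.9285)=-0.1566, 0.246×(-1.4025)=-0.3450, 0.1872×(-1.6758)=-0.3136, 0.1123×(-2.1866)=-0.2456, 0.0374×(-3.2852)=-0.1230, 0.0642×(-2.7462)=-0.1762, 0.0214×(-3.8448)=-0.0822, 0.1444×(-1.9353)=-0.2794, 0.0856×(-2.4585)=-0.2104, 0.016×(-4.1325)=-0.0663.
Sum = -2.1087, so H' = 2.11.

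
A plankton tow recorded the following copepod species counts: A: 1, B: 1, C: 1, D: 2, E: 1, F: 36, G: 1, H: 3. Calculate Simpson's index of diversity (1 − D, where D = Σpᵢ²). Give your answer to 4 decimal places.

0.3790

Total N = 1+1+1+2+1+36+1+3 = 46, so the proportions are 0.021739, 0.021739, 0.021739, 0.043478, 0.021739, 0.782609, 0.021739, 0.065217 (working shown to 6 dp, full precision carried).
D = 0.021739² + 0.021739² + 0.021739² + 0.043478² + 0.021739² + 0.782609² + 0.021739² + 0.065217² = 0.000473 + 0.000473 + 0.000473 + 0.001890 + 0.000473 + 0.612476 + 0.000473 + 0.004253 = 0.620983.
So 1 − D = 0.379017, i.e. 0.3790 to 4 decimal places.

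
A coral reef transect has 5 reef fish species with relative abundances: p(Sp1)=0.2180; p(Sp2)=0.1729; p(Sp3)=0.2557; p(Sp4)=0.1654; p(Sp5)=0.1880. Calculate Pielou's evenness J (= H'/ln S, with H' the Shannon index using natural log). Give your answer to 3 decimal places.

H' = −Σ pᵢ ln pᵢ = −((-0.33207) + (-0.30345) + (-0.34871) + (-0.29762) + (-0.31421)) = 1.59605 (working shown to 5 dp, full precision carried).
With S = 5 species, ln S = 1.60944, so J = 1.59605/1.60944 = 0.99168, i.e. 0.992 to 3 decimal places.

0.992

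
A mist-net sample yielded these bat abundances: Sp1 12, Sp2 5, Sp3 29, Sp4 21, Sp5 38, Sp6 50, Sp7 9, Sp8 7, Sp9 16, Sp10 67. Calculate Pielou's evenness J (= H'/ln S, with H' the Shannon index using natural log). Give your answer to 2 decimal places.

0.88

Total N = 12+5+29+21+38+50+9+7+16+67 = 254, so the proportions are 0.0472, 0.0197, 0.1142, 0.0827, 0.1496, 0.1969, 0.0354, 0.0276, 0.063, 0.2638 (working shown to 4 dp, full precision carried).
H' = −Σ pᵢ ln pᵢ = −((-0.1442) + (-0.0773) + (-0.2478) + (-0.2061) + (-0.2842) + (-0.3199) + (-0.1184) + (-0.0990) + (-0.1742) + (-0.3515)) = 2.0226.
With S = 10 species, ln S = 2.3026, so J = 2.0226/2.3026 = 0.8784, i.e. 0.88 to 2 decimal places.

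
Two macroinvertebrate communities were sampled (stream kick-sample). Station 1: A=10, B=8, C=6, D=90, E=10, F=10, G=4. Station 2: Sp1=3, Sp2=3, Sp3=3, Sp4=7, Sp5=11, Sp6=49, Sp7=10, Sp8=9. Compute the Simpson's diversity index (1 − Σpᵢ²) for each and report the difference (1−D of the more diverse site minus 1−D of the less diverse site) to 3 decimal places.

Station 1: N=138, proportions 0.07246, 0.05797, 0.04348, 0.65217, 0.07246, 0.07246, 0.02899, giving 1−D = 0.55283 (working shown to 5 dp, full precision carried).
Station 2: N=95, proportions 0.03158, 0.03158, 0.03158, 0.07368, 0.11579, 0.51579, 0.10526, 0.09474, giving 1−D = 0.69208.
Difference = |0.55283 − 0.69208| = 0.13925, i.e. 0.139 to 3 decimal places.

0.139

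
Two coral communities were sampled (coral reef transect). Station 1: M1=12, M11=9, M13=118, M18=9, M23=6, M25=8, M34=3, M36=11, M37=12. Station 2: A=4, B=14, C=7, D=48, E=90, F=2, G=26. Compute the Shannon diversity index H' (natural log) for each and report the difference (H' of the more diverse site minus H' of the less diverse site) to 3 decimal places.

0.004

Station 1: N=188, proportions 0.06383, 0.04787, 0.62766, 0.04787, 0.03191, 0.04255, 0.01596, 0.05851, 0.06383, giving H' = 1.41098 (working shown to 5 dp, full precision carried).
Station 2: N=191, proportions 0.02094, 0.0733, 0.03665, 0.25131, 0.4712, 0.01047, 0.13613, giving H' = 1.41452.
Difference = |1.41098 − 1.41452| = 0.00354, i.e. 0.004 to 3 decimal places.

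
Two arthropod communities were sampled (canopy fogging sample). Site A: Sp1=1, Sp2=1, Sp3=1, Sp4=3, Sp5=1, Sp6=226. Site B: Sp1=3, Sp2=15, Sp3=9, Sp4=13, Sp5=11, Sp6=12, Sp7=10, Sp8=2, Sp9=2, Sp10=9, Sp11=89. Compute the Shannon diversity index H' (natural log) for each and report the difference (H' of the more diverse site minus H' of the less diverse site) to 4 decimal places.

Site A: N=233, proportions 0.004292, 0.004292, 0.004292, 0.012876, 0.004292, 0.969957, giving H' = 0.179207 (working shown to 6 dp, full precision carried).
Site B: N=175, proportions 0.017143, 0.085714, 0.051429, 0.074286, 0.062857, 0.068571, 0.057143, 0.011429, 0.011429, 0.051429, 0.508571, giving H' = 1.745964.
Difference = |0.179207 − 1.745964| = 1.566757, i.e. 1.5668 to 4 decimal places.

1.5668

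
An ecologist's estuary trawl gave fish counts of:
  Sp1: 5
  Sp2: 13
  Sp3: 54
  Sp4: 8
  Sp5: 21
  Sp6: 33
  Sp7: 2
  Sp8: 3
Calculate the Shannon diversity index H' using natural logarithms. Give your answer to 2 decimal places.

1.64

Total N = 5+13+54+8+21+33+2+3 = 139, so the proportions are 0.036, 0.0935, 0.3885, 0.0576, 0.1511, 0.2374, 0.0144, 0.0216 (working shown to 4 dp, full precision carried).
Each pᵢ ln pᵢ term: 0.036×(-3.3250)=-0.1196, 0.0935×(-2.3695)=-0.2216, 0.3885×(-0.9455)=-0.3673, 0.0576×(-2.8550)=-0.1643, 0.1511×(-1.8900)=-0.2855, 0.2374×(-1.4380)=-0.3414, 0.0144×(-4.2413)=-0.0610, 0.0216×(-3.8359)=-0.0828.
Sum = -1.6436, so H' = 1.64.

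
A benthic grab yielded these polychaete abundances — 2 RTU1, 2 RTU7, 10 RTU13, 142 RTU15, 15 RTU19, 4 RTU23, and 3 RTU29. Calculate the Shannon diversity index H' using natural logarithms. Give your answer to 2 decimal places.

Total N = 2+2+10+142+15+4+3 = 178, so the proportions are 0.0112, 0.0112, 0.0562, 0.7978, 0.0843, 0.0225, 0.0169 (working shown to 4 dp, full precision carried).
Each pᵢ ln pᵢ term: 0.0112×(-4.4886)=-0.0504, 0.0112×(-4.4886)=-0.0504, 0.0562×(-2.8792)=-0.1618, 0.7978×(-0.2260)=-0.1803, 0.0843×(-2.4737)=-0.2085, 0.0225×(-3.7955)=-0.0853, 0.0169×(-4.0832)=-0.0688.
Sum = -0.8054, so H' = 0.81.

0.81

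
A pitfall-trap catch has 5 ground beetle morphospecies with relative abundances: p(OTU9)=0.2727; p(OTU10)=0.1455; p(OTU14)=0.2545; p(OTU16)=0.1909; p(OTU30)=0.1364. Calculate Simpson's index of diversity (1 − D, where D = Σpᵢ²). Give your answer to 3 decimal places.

D = 0.2727² + 0.1455² + 0.2545² + 0.1909² + 0.1364² = 0.07437 + 0.02117 + 0.06477 + 0.03644 + 0.01860 = 0.21535 (working shown to 5 dp, full precision carried).
So 1 − D = 0.78465, i.e. 0.785 to 3 decimal places.

0.785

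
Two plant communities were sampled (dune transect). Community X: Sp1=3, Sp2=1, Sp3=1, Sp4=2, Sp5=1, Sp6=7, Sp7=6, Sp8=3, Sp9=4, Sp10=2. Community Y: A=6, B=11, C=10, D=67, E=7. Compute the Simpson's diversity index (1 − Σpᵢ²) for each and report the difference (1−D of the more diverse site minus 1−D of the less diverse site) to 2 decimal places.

Community X: N=30, proportions 0.1, 0.03333, 0.03333, 0.06667, 0.03333, 0.23333, 0.2, 0.1, 0.13333, 0.06667, giving 1−D = 0.85556 (working shown to 5 dp, full precision carried).
Community Y: N=101, proportions 0.05941, 0.10891, 0.09901, 0.66337, 0.06931, giving 1−D = 0.52995.
Difference = |0.85556 − 0.52995| = 0.32561, i.e. 0.33 to 2 decimal places.

0.33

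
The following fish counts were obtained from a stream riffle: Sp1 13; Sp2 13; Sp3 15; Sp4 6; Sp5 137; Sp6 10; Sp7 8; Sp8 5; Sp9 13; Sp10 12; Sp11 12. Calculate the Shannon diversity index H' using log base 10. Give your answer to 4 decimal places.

Total N = 13+13+15+6+137+10+8+5+13+12+12 = 244, so the proportions are 0.053279, 0.053279, 0.061475, 0.02459, 0.561475, 0.040984, 0.032787, 0.020492, 0.053279, 0.04918, 0.04918 (working shown to 6 dp, full precision carried).
Each pᵢ log₁₀ pᵢ term: 0.053279×(-1.273446)=-0.067848, 0.053279×(-1.273446)=-0.067848, 0.061475×(-1.211299)=-0.074465, 0.02459×(-1.609239)=-0.039571, 0.561475×(-0.250669)=-0.140745, 0.040984×(-1.387390)=-0.056860, 0.032787×(-1.484300)=-0.048666, 0.020492×(-1.688420)=-0.034599, 0.053279×(-1.273446)=-0.067848, 0.04918×(-1.308209)=-0.064338, 0.04918×(-1.308209)=-0.064338.
Sum = -0.727125, so H' = 0.7271.

0.7271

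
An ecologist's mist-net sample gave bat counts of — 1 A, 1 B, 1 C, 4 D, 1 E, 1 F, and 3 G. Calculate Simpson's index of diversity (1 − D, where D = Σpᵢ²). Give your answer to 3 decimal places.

Total N = 1+1+1+4+1+1+3 = 12, so the proportions are 0.08333, 0.08333, 0.08333, 0.33333, 0.08333, 0.08333, 0.25 (working shown to 5 dp, full precision carried).
D = 0.08333² + 0.08333² + 0.08333² + 0.33333² + 0.08333² + 0.08333² + 0.25² = 0.00694 + 0.00694 + 0.00694 + 0.11111 + 0.00694 + 0.00694 + 0.06250 = 0.20833.
So 1 − D = 0.79167, i.e. 0.792 to 3 decimal places.

0.792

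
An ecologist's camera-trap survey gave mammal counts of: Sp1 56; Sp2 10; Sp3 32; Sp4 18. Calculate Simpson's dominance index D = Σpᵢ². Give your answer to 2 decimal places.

Total N = 56+10+32+18 = 116, so the proportions are 0.4828, 0.0862, 0.2759, 0.1552 (working shown to 4 dp, full precision carried).
D = 0.4828² + 0.0862² + 0.2759² + 0.1552² = 0.2331 + 0.0074 + 0.0761 + 0.0241 = 0.3407.
To 2 decimal places, D = 0.34.

0.34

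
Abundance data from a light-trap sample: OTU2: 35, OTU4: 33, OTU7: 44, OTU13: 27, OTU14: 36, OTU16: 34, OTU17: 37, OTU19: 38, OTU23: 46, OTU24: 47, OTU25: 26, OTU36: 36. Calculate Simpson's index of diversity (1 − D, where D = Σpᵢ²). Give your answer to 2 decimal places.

0.91

Total N = 35+33+44+27+36+34+37+38+46+47+26+36 = 439, so the proportions are 0.0797, 0.0752, 0.1002, 0.0615, 0.082, 0.0774, 0.0843, 0.0866, 0.1048, 0.1071, 0.0592, 0.082 (working shown to 4 dp, full precision carried).
D = 0.0797² + 0.0752² + 0.1002² + 0.0615² + 0.082² + 0.0774² + 0.0843² + 0.0866² + 0.1048² + 0.1071² + 0.0592² + 0.082² = 0.0064 + 0.0057 + 0.0100 + 0.0038 + 0.0067 + 0.0060 + 0.0071 + 0.0075 + 0.0110 + 0.0115 + 0.0035 + 0.0067 = 0.0858.
So 1 − D = 0.9142, i.e. 0.91 to 2 decimal places.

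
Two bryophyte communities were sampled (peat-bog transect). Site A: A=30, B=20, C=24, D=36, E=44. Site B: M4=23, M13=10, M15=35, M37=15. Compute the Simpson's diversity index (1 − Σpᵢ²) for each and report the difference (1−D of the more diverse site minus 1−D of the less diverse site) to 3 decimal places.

Site A: N=154, proportions 0.194805, 0.12987, 0.155844, 0.233766, 0.285714, giving 1−D = 0.784618 (working shown to 6 dp, full precision carried).
Site B: N=83, proportions 0.277108, 0.120482, 0.421687, 0.180723, giving 1−D = 0.698215.
Difference = |0.784618 − 0.698215| = 0.086403, i.e. 0.086 to 3 decimal places.

0.086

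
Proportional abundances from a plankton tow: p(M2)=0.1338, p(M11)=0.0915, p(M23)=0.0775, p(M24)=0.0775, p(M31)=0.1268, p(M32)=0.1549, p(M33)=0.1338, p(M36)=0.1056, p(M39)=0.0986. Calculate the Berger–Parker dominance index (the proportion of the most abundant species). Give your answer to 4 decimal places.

The largest proportion is 0.1549, i.e. d = 0.1549 to 4 decimal places.

0.1549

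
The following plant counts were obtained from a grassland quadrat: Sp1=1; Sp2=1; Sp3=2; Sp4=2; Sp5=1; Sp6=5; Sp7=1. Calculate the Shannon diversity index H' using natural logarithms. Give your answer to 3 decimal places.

1.733

Total N = 1+1+2+2+1+5+1 = 13, so the proportions are 0.07692, 0.07692, 0.15385, 0.15385, 0.07692, 0.38462, 0.07692 (working shown to 5 dp, full precision carried).
Each pᵢ ln pᵢ term: 0.07692×(-2.56495)=-0.19730, 0.07692×(-2.56495)=-0.19730, 0.15385×(-1.87180)=-0.28797, 0.15385×(-1.87180)=-0.28797, 0.07692×(-2.56495)=-0.19730, 0.38462×(-0.95551)=-0.36750, 0.07692×(-2.56495)=-0.19730.
Sum = -1.73266, so H' = 1.733.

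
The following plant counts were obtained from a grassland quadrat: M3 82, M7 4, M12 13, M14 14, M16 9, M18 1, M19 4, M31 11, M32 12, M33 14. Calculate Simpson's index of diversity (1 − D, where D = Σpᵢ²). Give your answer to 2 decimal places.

0.72

Total N = 82+4+13+14+9+1+4+11+12+14 = 164, so the proportions are 0.5, 0.0244, 0.0793, 0.0854, 0.0549, 0.0061, 0.0244, 0.0671, 0.0732, 0.0854 (working shown to 4 dp, full precision carried).
D = 0.5² + 0.0244² + 0.0793² + 0.0854² + 0.0549² + 0.0061² + 0.0244² + 0.0671² + 0.0732² + 0.0854² = 0.2500 + 0.0006 + 0.0063 + 0.0073 + 0.0030 + 0.0000 + 0.0006 + 0.0045 + 0.0054 + 0.0073 = 0.2849.
So 1 − D = 0.7151, i.e. 0.72 to 2 decimal places.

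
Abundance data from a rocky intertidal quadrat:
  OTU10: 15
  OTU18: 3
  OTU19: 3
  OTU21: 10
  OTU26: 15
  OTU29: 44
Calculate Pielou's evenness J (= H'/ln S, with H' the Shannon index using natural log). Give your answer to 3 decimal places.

0.791

Total N = 15+3+3+10+15+44 = 90, so the proportions are 0.16667, 0.03333, 0.03333, 0.11111, 0.16667, 0.48889 (working shown to 5 dp, full precision carried).
H' = −Σ pᵢ ln pᵢ = −((-0.29863) + (-0.11337) + (-0.11337) + (-0.24414) + (-0.29863) + (-0.34986)) = 1.41799.
With S = 6 species, ln S = 1.79176, so J = 1.41799/1.79176 = 0.79140, i.e. 0.791 to 3 decimal places.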